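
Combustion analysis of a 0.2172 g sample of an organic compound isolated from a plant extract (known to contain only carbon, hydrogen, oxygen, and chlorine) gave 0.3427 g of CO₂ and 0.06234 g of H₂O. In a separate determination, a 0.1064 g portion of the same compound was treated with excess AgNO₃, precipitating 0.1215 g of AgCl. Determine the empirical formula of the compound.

C9H8Cl2O4

mol C = 0.3427 g CO₂ ÷ 44.009 g/mol = 0.0077870 mol
mol H = 2 × 0.06234 g H₂O ÷ 18.015 g/mol = 0.0069209 mol
From the AgCl data: mol Cl per gram of compound = (0.1215 ÷ 143.318) ÷ 0.1064 = 0.0079677 mol/g, so in the 0.2172 g combustion sample mol Cl = 0.0017306 mol
mass O = 0.2172 − (0.093530 + 0.0069763 + 0.061349) = 0.055344 g → mol O = 0.055344 ÷ 15.999 = 0.0034592 mol
Divide by the smallest (0.0017306 mol): C 4.500, H 3.999, Cl 1.000, O 1.999
Multiplying each by 2 gives whole numbers: C 9.00, H 8.00, Cl 2.00, O 4.00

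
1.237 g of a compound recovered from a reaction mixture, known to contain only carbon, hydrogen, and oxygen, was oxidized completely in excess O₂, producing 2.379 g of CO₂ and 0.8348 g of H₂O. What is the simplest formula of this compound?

C7H12O4

mol C = 2.379 g CO₂ ÷ 44.009 g/mol = 0.054057 mol
mol H = 2 × 0.8348 g H₂O ÷ 18.015 g/mol = 0.092678 mol
mass O = 1.237 − (0.64928 + 0.093420) = 0.49430 g → mol O = 0.49430 ÷ 15.999 = 0.030896 mol
Divide by the smallest (0.030896 mol): C 1.750, H 3.000, O 1.000
Multiplying each by 4 gives whole numbers: C 7.00, H 12.00, O 4.00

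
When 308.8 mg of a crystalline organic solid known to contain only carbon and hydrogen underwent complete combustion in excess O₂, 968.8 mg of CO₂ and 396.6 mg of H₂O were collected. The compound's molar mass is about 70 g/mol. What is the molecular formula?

C5H10

mol C = 0.9688 g CO₂ ÷ 44.009 g/mol = 0.022014 mol
mol H = 2 × 0.3966 g H₂O ÷ 18.015 g/mol = 0.044030 mol
Divide by the smallest (0.022014 mol): C 1.000, H 2.000
Empirical formula: CH2
Empirical-formula mass = 14.03 g/mol; 70 ÷ 14.03 ≈ 5, so the molecular formula is C5H10.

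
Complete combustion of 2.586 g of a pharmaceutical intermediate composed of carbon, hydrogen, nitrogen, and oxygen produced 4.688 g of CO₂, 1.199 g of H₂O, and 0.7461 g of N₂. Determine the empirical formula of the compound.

C4H5N2O

mol C = 4.688 g CO₂ ÷ 44.009 g/mol = 0.10652 mol
mol H = 2 × 1.199 g H₂O ÷ 18.015 g/mol = 0.13311 mol
mol N = 2 × 0.7461 g N₂ ÷ 28.014 g/mol = 0.053266 mol
mass O = 2.586 − (1.2795 + 0.13418 + 0.74610) = 0.42627 g → mol O = 0.42627 ÷ 15.999 = 0.026643 mol
Divide by the smallest (0.026643 mol): C 3.998, H 4.996, N 1.999, O 1.000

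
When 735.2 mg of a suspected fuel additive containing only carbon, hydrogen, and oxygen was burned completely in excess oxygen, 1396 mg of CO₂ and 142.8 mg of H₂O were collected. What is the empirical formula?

mol C = 1.396 g CO₂ ÷ 44.009 g/mol = 0.031721 mol
mol H = 2 × 0.1428 g H₂O ÷ 18.015 g/mol = 0.015853 mol
mass O = 0.7352 − (0.38100 + 0.015980) = 0.33822 g → mol O = 0.33822 ÷ 15.999 = 0.021140 mol
Divide by the smallest (0.015853 mol): C 2.001, H 1.000, O 1.333
Multiplying each by 3 gives whole numbers: C 6.00, H 3.00, O 4.00

C6H3O4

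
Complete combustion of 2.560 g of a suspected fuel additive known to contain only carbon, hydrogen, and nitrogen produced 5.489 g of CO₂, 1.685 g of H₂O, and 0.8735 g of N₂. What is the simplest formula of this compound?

mol C = 5.489 g CO₂ ÷ 44.009 g/mol = 0.12472 mol
mol H = 2 × 1.685 g H₂O ÷ 18.015 g/mol = 0.18707 mol
mol N = 2 × 0.8735 g N₂ ÷ 28.014 g/mol = 0.062362 mol
Divide by the smallest (0.062362 mol): C 2.000, H 3.000, N 1.000

C2H3N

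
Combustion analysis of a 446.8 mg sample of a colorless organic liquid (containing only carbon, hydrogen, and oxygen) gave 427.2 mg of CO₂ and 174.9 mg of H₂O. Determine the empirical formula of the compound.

mol C = 0.4272 g CO₂ ÷ 44.009 g/mol = 0.0097071 mol
mol H = 2 × 0.1749 g H₂O ÷ 18.015 g/mol = 0.019417 mol
mass O = 0.4468 − (0.11659 + 0.019572) = 0.31064 g → mol O = 0.31064 ÷ 15.999 = 0.019416 mol
Divide by the smallest (0.0097071 mol): C 1.000, H 2.000, O 2.000

CH2O2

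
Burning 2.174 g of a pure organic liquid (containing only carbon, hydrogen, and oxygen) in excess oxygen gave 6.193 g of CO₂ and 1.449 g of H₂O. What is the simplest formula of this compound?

mol C = 6.193 g CO₂ ÷ 44.009 g/mol = 0.14072 mol
mol H = 2 × 1.449 g H₂O ÷ 18.015 g/mol = 0.16087 mol
mass O = 2.174 − (1.6902 + 0.16215) = 0.32164 g → mol O = 0.32164 ÷ 15.999 = 0.020104 mol
Divide by the smallest (0.020104 mol): C 7.000, H 8.002, O 1.000

C7H8O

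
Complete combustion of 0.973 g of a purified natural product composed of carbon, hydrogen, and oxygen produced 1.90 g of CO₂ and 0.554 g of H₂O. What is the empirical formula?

C7H10O4

mol C = 1.90 g CO₂ ÷ 44.009 g/mol = 0.04317 mol
mol H = 2 × 0.554 g H₂O ÷ 18.015 g/mol = 0.06150 mol
mass O = 0.973 − (0.5186 + 0.06200) = 0.3925 g → mol O = 0.3925 ÷ 15.999 = 0.02453 mol
Divide by the smallest (0.02453 mol): C 1.760, H 2.507, O 1.000
Multiplying each by 4 gives whole numbers: C 7.04, H 10.03, O 4.00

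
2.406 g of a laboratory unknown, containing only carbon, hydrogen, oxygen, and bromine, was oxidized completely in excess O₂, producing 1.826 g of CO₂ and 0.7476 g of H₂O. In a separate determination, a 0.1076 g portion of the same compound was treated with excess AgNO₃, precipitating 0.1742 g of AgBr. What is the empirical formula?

C4H8Br2O

mol C = 1.826 g CO₂ ÷ 44.009 g/mol = 0.041492 mol
mol H = 2 × 0.7476 g H₂O ÷ 18.015 g/mol = 0.082998 mol
From the AgBr data: mol Br per gram of compound = (0.1742 ÷ 187.772) ÷ 0.1076 = 0.0086219 mol/g, so in the 2.406 g combustion sample mol Br = 0.020744 mol
mass O = 2.406 − (0.49835 + 0.083661 + 1.6576) = 0.16642 g → mol O = 0.16642 ÷ 15.999 = 0.010402 mol
Divide by the smallest (0.010402 mol): C 3.989, H 7.979, Br 1.994, O 1.000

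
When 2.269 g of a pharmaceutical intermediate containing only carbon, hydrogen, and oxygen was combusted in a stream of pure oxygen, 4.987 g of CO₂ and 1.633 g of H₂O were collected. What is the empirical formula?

C5H8O2

mol C = 4.987 g CO₂ ÷ 44.009 g/mol = 0.11332 mol
mol H = 2 × 1.633 g H₂O ÷ 18.015 g/mol = 0.18129 mol
mass O = 2.269 − (1.3611 + 0.18274) = 0.72520 g → mol O = 0.72520 ÷ 15.999 = 0.045328 mol
Divide by the smallest (0.045328 mol): C 2.500, H 4.000, O 1.000
Multiplying each by 2 gives whole numbers: C 5.00, H 8.00, O 2.00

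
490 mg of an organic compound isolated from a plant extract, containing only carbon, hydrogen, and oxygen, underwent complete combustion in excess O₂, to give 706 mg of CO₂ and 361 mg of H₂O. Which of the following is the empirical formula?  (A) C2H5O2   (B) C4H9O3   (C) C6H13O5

mol C = 0.706 g CO₂ ÷ 44.009 g/mol = 0.01604 mol
mol H = 2 × 0.361 g H₂O ÷ 18.015 g/mol = 0.04008 mol
mass O = 0.490 − (0.1927 + 0.04040) = 0.2569 g → mol O = 0.2569 ÷ 15.999 = 0.01606 mol
Divide by the smallest (0.01604 mol): C 1.000, H 2.498, O 1.001
Multiplying each by 2 gives whole numbers: C 2.00, H 5.00, O 2.00

(A) C2H5O2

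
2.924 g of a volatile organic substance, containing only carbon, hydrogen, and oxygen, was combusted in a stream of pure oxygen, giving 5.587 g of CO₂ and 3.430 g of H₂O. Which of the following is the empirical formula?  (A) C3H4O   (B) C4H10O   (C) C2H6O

(C) C2H6O

mol C = 5.587 g CO₂ ÷ 44.009 g/mol = 0.12695 mol
mol H = 2 × 3.430 g H₂O ÷ 18.015 g/mol = 0.38079 mol
mass O = 2.924 − (1.5248 + 0.38384) = 1.0153 g → mol O = 1.0153 ÷ 15.999 = 0.063463 mol
Divide by the smallest (0.063463 mol): C 2.000, H 6.000, O 1.000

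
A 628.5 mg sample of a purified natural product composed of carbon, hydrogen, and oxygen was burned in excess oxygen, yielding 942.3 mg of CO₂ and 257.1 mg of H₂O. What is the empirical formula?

C3H4O3

mol C = 0.9423 g CO₂ ÷ 44.009 g/mol = 0.021412 mol
mol H = 2 × 0.2571 g H₂O ÷ 18.015 g/mol = 0.028543 mol
mass O = 0.6285 − (0.25717 + 0.028771) = 0.34255 g → mol O = 0.34255 ÷ 15.999 = 0.021411 mol
Divide by the smallest (0.021411 mol): C 1.000, H 1.333, O 1.000
Multiplying each by 3 gives whole numbers: C 3.00, H 4.00, O 3.00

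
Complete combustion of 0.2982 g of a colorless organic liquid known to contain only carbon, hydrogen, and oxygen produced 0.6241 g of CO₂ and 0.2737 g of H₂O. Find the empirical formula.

C7H15O3

mol C = 0.6241 g CO₂ ÷ 44.009 g/mol = 0.014181 mol
mol H = 2 × 0.2737 g H₂O ÷ 18.015 g/mol = 0.030386 mol
mass O = 0.2982 − (0.17033 + 0.030629) = 0.097241 g → mol O = 0.097241 ÷ 15.999 = 0.0060779 mol
Divide by the smallest (0.0060779 mol): C 2.333, H 4.999, O 1.000
Multiplying each by 3 gives whole numbers: C 7.00, H 15.00, O 3.00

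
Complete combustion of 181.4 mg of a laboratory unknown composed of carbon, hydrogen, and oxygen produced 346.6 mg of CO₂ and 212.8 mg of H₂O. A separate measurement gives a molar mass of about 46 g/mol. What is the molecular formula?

mol C = 0.3466 g CO₂ ÷ 44.009 g/mol = 0.0078757 mol
mol H = 2 × 0.2128 g H₂O ÷ 18.015 g/mol = 0.023625 mol
mass O = 0.1814 − (0.094595 + 0.023814) = 0.062992 g → mol O = 0.062992 ÷ 15.999 = 0.0039372 mol
Divide by the smallest (0.0039372 mol): C 2.000, H 6.000, O 1.000
Empirical formula: C2H6O
Empirical-formula mass = 46.07 g/mol; 46 ÷ 46.07 ≈ 1, so the molecular formula is C2H6O.

C2H6O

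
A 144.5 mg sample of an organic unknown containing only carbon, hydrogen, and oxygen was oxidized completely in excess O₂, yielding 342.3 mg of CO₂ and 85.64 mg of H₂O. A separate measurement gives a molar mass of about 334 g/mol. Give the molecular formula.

mol C = 0.3423 g CO₂ ÷ 44.009 g/mol = 0.0077780 mol
mol H = 2 × 0.08564 g H₂O ÷ 18.015 g/mol = 0.0095076 mol
mass O = 0.1445 − (0.093421 + 0.0095837) = 0.041495 g → mol O = 0.041495 ÷ 15.999 = 0.0025936 mol
Divide by the smallest (0.0025936 mol): C 2.999, H 3.666, O 1.000
Multiplying each by 3 gives whole numbers: C 9.00, H 11.00, O 3.00
Empirical formula: C9H11O3
Empirical-formula mass = 167.18 g/mol; 334 ÷ 167.18 ≈ 2, so the molecular formula is C18H22O6.

C18H22O6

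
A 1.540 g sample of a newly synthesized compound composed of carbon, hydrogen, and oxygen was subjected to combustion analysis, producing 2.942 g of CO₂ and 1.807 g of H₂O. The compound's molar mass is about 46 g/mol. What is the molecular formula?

C2H6O

mol C = 2.942 g CO₂ ÷ 44.009 g/mol = 0.066850 mol
mol H = 2 × 1.807 g H₂O ÷ 18.015 g/mol = 0.20061 mol
mass O = 1.540 − (0.80293 + 0.20222) = 0.53485 g → mol O = 0.53485 ÷ 15.999 = 0.033430 mol
Divide by the smallest (0.033430 mol): C 2.000, H 6.001, O 1.000
Empirical formula: C2H6O
Empirical-formula mass = 46.07 g/mol; 46 ÷ 46.07 ≈ 1, so the molecular formula is C2H6O.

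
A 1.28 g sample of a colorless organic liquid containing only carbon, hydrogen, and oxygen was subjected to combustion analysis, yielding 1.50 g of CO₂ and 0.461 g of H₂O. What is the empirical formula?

C2H3O3

mol C = 1.50 g CO₂ ÷ 44.009 g/mol = 0.03408 mol
mol H = 2 × 0.461 g H₂O ÷ 18.015 g/mol = 0.05118 mol
mass O = 1.28 − (0.4094 + 0.05159) = 0.8190 g → mol O = 0.8190 ÷ 15.999 = 0.05119 mol
Divide by the smallest (0.03408 mol): C 1.000, H 1.502, O 1.502
Multiplying each by 2 gives whole numbers: C 2.00, H 3.00, O 3.00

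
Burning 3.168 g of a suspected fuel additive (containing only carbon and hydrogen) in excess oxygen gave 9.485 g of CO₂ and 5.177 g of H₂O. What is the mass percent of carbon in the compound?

mol C = 9.485 g CO₂ ÷ 44.009 g/mol = 0.21552 mol
mol H = 2 × 5.177 g H₂O ÷ 18.015 g/mol = 0.57474 mol
mass % C = 2.5887 g ÷ 3.168 g × 100%

81.71%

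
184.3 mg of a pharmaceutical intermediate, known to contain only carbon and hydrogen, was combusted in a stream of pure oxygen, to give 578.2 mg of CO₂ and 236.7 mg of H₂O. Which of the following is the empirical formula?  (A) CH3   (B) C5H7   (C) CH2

(C) CH2

mol C = 0.5782 g CO₂ ÷ 44.009 g/mol = 0.013138 mol
mol H = 2 × 0.2367 g H₂O ÷ 18.015 g/mol = 0.026278 mol
Divide by the smallest (0.013138 mol): C 1.000, H 2.000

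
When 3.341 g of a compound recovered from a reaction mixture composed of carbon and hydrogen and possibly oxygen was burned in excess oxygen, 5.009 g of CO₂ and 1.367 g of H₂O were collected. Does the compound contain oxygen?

yes

mol C = 5.009 g CO₂ ÷ 44.009 g/mol = 0.11382 mol
mol H = 2 × 1.367 g H₂O ÷ 18.015 g/mol = 0.15176 mol
C and H account for only 1.5200 g of the 3.341 g sample; the remaining 1.8210 g must be oxygen.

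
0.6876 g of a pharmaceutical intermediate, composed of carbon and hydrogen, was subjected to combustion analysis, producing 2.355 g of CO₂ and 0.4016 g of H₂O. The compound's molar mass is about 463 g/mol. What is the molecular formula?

C36H30

mol C = 2.355 g CO₂ ÷ 44.009 g/mol = 0.053512 mol
mol H = 2 × 0.4016 g H₂O ÷ 18.015 g/mol = 0.044585 mol
Divide by the smallest (0.044585 mol): C 1.200, H 1.000
Multiplying each by 5 gives whole numbers: C 6.00, H 5.00
Empirical formula: C6H5
Empirical-formula mass = 77.11 g/mol; 463 ÷ 77.11 ≈ 6, so the molecular formula is C36H30.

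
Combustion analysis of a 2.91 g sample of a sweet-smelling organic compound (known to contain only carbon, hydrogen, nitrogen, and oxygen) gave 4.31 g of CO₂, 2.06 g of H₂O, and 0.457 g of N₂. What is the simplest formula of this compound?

mol C = 4.31 g CO₂ ÷ 44.009 g/mol = 0.09793 mol
mol H = 2 × 2.06 g H₂O ÷ 18.015 g/mol = 0.2287 mol
mol N = 2 × 0.457 g N₂ ÷ 28.014 g/mol = 0.03263 mol
mass O = 2.91 − (1.176 + 0.2305 + 0.4570) = 1.046 g → mol O = 1.046 ÷ 15.999 = 0.06539 mol
Divide by the smallest (0.03263 mol): C 3.002, H 7.010, N 1.000, O 2.004

C3H7NO2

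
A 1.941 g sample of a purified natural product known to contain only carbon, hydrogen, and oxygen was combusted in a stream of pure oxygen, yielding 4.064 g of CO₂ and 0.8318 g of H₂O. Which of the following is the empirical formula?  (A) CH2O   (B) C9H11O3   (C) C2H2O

mol C = 4.064 g CO₂ ÷ 44.009 g/mol = 0.092345 mol
mol H = 2 × 0.8318 g H₂O ÷ 18.015 g/mol = 0.092345 mol
mass O = 1.941 − (1.1092 + 0.093084) = 0.73876 g → mol O = 0.73876 ÷ 15.999 = 0.046176 mol
Divide by the smallest (0.046176 mol): C 2.000, H 2.000, O 1.000

(C) C2H2O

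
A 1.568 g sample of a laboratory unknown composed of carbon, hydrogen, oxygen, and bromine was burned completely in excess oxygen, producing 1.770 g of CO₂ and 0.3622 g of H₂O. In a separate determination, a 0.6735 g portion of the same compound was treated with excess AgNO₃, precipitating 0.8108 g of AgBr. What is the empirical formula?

C8H8Br2O3

mol C = 1.770 g CO₂ ÷ 44.009 g/mol = 0.040219 mol
mol H = 2 × 0.3622 g H₂O ÷ 18.015 g/mol = 0.040211 mol
From the AgBr data: mol Br per gram of compound = (0.8108 ÷ 187.772) ÷ 0.6735 = 0.0064113 mol/g, so in the 1.568 g combustion sample mol Br = 0.010053 mol
mass O = 1.568 − (0.48307 + 0.040533 + 0.80327) = 0.24113 g → mol O = 0.24113 ÷ 15.999 = 0.015072 mol
Divide by the smallest (0.010053 mol): C 4.001, H 4.000, Br 1.000, O 1.499
Multiplying each by 2 gives whole numbers: C 8.00, H 8.00, Br 2.00, O 3.00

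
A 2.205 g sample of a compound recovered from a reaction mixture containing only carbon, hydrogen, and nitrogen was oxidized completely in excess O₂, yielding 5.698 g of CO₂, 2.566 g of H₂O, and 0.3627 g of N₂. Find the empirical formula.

mol C = 5.698 g CO₂ ÷ 44.009 g/mol = 0.12947 mol
mol H = 2 × 2.566 g H₂O ÷ 18.015 g/mol = 0.28487 mol
mol N = 2 × 0.3627 g N₂ ÷ 28.014 g/mol = 0.025894 mol
Divide by the smallest (0.025894 mol): C 5.000, H 11.001, N 1.000

C5H11N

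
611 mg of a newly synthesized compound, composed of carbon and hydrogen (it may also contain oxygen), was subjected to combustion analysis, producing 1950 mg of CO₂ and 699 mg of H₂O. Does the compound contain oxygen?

mol C = 1.95 g CO₂ ÷ 44.009 g/mol = 0.04431 mol
mol H = 2 × 0.699 g H₂O ÷ 18.015 g/mol = 0.07760 mol
C and H together account for 0.6104 g — essentially the entire 0.611 g sample — so the compound contains no oxygen.

no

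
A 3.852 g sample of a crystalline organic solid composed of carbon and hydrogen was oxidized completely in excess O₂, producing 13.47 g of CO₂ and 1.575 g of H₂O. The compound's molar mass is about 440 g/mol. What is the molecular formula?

mol C = 13.47 g CO₂ ÷ 44.009 g/mol = 0.30607 mol
mol H = 2 × 1.575 g H₂O ÷ 18.015 g/mol = 0.17485 mol
Divide by the smallest (0.17485 mol): C 1.750, H 1.000
Multiplying each by 4 gives whole numbers: C 7.00, H 4.00
Empirical formula: C7H4
Empirical-formula mass = 88.11 g/mol; 440 ÷ 88.11 ≈ 5, so the molecular formula is C35H20.

C35H20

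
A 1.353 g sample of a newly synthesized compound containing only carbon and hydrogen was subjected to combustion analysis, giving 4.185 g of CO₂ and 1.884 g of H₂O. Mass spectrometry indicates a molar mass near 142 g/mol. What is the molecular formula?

mol C = 4.185 g CO₂ ÷ 44.009 g/mol = 0.095094 mol
mol H = 2 × 1.884 g H₂O ÷ 18.015 g/mol = 0.20916 mol
Divide by the smallest (0.095094 mol): C 1.000, H 2.199
Multiplying each by 5 gives whole numbers: C 5.00, H 11.00
Empirical formula: C5H11
Empirical-formula mass = 71.14 g/mol; 142 ÷ 71.14 ≈ 2, so the molecular formula is C10H22.

C10H22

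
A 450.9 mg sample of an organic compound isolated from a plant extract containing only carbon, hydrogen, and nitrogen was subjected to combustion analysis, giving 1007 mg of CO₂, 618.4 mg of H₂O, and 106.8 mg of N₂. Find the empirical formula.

mol C = 1.007 g CO₂ ÷ 44.009 g/mol = 0.022882 mol
mol H = 2 × 0.6184 g H₂O ÷ 18.015 g/mol = 0.068654 mol
mol N = 2 × 0.1068 g N₂ ÷ 28.014 g/mol = 0.0076248 mol
Divide by the smallest (0.0076248 mol): C 3.001, H 9.004, N 1.000

C3H9N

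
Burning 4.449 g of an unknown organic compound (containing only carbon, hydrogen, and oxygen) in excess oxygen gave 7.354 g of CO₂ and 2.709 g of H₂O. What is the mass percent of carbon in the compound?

mol C = 7.354 g CO₂ ÷ 44.009 g/mol = 0.16710 mol
mol H = 2 × 2.709 g H₂O ÷ 18.015 g/mol = 0.30075 mol
mass O = 4.449 − (2.0071 + 0.30316) = 2.1388 g → mol O = 2.1388 ÷ 15.999 = 0.13368 mol
mass % C = 2.0071 g ÷ 4.449 g × 100%

45.11%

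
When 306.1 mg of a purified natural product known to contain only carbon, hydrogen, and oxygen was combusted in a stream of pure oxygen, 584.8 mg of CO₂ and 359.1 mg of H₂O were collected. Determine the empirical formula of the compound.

mol C = 0.5848 g CO₂ ÷ 44.009 g/mol = 0.013288 mol
mol H = 2 × 0.3591 g H₂O ÷ 18.015 g/mol = 0.039867 mol
mass O = 0.3061 − (0.15960 + 0.040186) = 0.10631 g → mol O = 0.10631 ÷ 15.999 = 0.0066448 mol
Divide by the smallest (0.0066448 mol): C 2.000, H 6.000, O 1.000

C2H6O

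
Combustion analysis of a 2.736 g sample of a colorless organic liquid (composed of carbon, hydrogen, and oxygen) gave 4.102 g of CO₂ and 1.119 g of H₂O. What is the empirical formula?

C3H4O3

mol C = 4.102 g CO₂ ÷ 44.009 g/mol = 0.093208 mol
mol H = 2 × 1.119 g H₂O ÷ 18.015 g/mol = 0.12423 mol
mass O = 2.736 − (1.1195 + 0.12522) = 1.4913 g → mol O = 1.4913 ÷ 15.999 = 0.093209 mol
Divide by the smallest (0.093208 mol): C 1.000, H 1.333, O 1.000
Multiplying each by 3 gives whole numbers: C 3.00, H 4.00, O 3.00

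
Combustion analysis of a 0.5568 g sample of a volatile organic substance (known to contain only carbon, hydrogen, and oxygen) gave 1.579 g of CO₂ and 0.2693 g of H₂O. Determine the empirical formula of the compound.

C6H5O

mol C = 1.579 g CO₂ ÷ 44.009 g/mol = 0.035879 mol
mol H = 2 × 0.2693 g H₂O ÷ 18.015 g/mol = 0.029897 mol
mass O = 0.5568 − (0.43094 + 0.030136) = 0.095721 g → mol O = 0.095721 ÷ 15.999 = 0.0059829 mol
Divide by the smallest (0.0059829 mol): C 5.997, H 4.997, O 1.000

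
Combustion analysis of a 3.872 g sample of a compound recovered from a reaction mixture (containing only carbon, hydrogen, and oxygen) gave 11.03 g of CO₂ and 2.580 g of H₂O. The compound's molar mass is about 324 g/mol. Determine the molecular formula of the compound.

C21H24O3

mol C = 11.03 g CO₂ ÷ 44.009 g/mol = 0.25063 mol
mol H = 2 × 2.580 g H₂O ÷ 18.015 g/mol = 0.28643 mol
mass O = 3.872 − (3.0103 + 0.28872) = 0.57296 g → mol O = 0.57296 ÷ 15.999 = 0.035812 mol
Divide by the smallest (0.035812 mol): C 6.998, H 7.998, O 1.000
Empirical formula: C7H8O
Empirical-formula mass = 108.14 g/mol; 324 ÷ 108.14 ≈ 3, so the molecular formula is C21H24O3.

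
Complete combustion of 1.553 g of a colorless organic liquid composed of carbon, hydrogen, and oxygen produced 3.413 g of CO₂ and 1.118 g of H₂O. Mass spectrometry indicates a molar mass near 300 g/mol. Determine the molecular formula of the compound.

mol C = 3.413 g CO₂ ÷ 44.009 g/mol = 0.077552 mol
mol H = 2 × 1.118 g H₂O ÷ 18.015 g/mol = 0.12412 mol
mass O = 1.553 − (0.93148 + 0.12511) = 0.49641 g → mol O = 0.49641 ÷ 15.999 = 0.031027 mol
Divide by the smallest (0.031027 mol): C 2.499, H 4.000, O 1.000
Multiplying each by 2 gives whole numbers: C 5.00, H 8.00, O 2.00
Empirical formula: C5H8O2
Empirical-formula mass = 100.12 g/mol; 300 ÷ 100.12 ≈ 3, so the molecular formula is C15H24O6.

C15H24O6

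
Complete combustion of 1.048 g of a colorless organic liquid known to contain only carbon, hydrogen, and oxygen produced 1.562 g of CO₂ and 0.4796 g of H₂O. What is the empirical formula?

mol C = 1.562 g CO₂ ÷ 44.009 g/mol = 0.035493 mol
mol H = 2 × 0.4796 g H₂O ÷ 18.015 g/mol = 0.053245 mol
mass O = 1.048 − (0.42630 + 0.053670) = 0.56803 g → mol O = 0.56803 ÷ 15.999 = 0.035504 mol
Divide by the smallest (0.035493 mol): C 1.000, H 1.500, O 1.000
Multiplying each by 2 gives whole numbers: C 2.00, H 3.00, O 2.00

C2H3O2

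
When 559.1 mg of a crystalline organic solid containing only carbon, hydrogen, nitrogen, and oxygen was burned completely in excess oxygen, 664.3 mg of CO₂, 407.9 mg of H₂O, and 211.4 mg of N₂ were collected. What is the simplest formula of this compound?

C2H6N2O

mol C = 0.6643 g CO₂ ÷ 44.009 g/mol = 0.015095 mol
mol H = 2 × 0.4079 g H₂O ÷ 18.015 g/mol = 0.045284 mol
mol N = 2 × 0.2114 g N₂ ÷ 28.014 g/mol = 0.015092 mol
mass O = 0.5591 − (0.18130 + 0.045647 + 0.21140) = 0.12075 g → mol O = 0.12075 ÷ 15.999 = 0.0075474 mol
Divide by the smallest (0.0075474 mol): C 2.000, H 6.000, N 2.000, O 1.000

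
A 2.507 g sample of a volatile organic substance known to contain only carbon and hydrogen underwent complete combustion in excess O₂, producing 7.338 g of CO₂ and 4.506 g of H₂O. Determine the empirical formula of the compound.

mol C = 7.338 g CO₂ ÷ 44.009 g/mol = 0.16674 mol
mol H = 2 × 4.506 g H₂O ÷ 18.015 g/mol = 0.50025 mol
Divide by the smallest (0.16674 mol): C 1.000, H 3.000

CH3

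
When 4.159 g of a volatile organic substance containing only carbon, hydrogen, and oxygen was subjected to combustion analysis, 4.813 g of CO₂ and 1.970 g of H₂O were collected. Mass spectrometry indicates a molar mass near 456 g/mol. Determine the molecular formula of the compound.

C12H24O18

mol C = 4.813 g CO₂ ÷ 44.009 g/mol = 0.10936 mol
mol H = 2 × 1.970 g H₂O ÷ 18.015 g/mol = 0.21871 mol
mass O = 4.159 − (1.3136 + 0.22046) = 2.6250 g → mol O = 2.6250 ÷ 15.999 = 0.16407 mol
Divide by the smallest (0.10936 mol): C 1.000, H 2.000, O 1.500
Multiplying each by 2 gives whole numbers: C 2.00, H 4.00, O 3.00
Empirical formula: C2H4O3
Empirical-formula mass = 76.05 g/mol; 456 ÷ 76.05 ≈ 6, so the molecular formula is C12H24O18.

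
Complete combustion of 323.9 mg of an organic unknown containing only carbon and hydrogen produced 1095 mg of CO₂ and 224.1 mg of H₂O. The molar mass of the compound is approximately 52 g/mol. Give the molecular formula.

C4H4

mol C = 1.095 g CO₂ ÷ 44.009 g/mol = 0.024881 mol
mol H = 2 × 0.2241 g H₂O ÷ 18.015 g/mol = 0.024879 mol
Divide by the smallest (0.024879 mol): C 1.000, H 1.000
Empirical formula: CH
Empirical-formula mass = 13.02 g/mol; 52 ÷ 13.02 ≈ 4, so the molecular formula is C4H4.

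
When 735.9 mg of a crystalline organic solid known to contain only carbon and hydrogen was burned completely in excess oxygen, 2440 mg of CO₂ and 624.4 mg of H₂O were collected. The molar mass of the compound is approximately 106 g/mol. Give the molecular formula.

C8H10

mol C = 2.440 g CO₂ ÷ 44.009 g/mol = 0.055443 mol
mol H = 2 × 0.6244 g H₂O ÷ 18.015 g/mol = 0.069320 mol
Divide by the smallest (0.055443 mol): C 1.000, H 1.250
Multiplying each by 4 gives whole numbers: C 4.00, H 5.00
Empirical formula: C4H5
Empirical-formula mass = 53.08 g/mol; 106 ÷ 53.08 ≈ 2, so the molecular formula is C8H10.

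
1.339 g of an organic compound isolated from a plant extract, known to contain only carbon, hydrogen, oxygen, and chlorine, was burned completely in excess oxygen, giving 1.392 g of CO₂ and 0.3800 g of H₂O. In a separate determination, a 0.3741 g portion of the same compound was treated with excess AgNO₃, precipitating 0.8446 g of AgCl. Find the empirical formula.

mol C = 1.392 g CO₂ ÷ 44.009 g/mol = 0.031630 mol
mol H = 2 × 0.3800 g H₂O ÷ 18.015 g/mol = 0.042187 mol
From the AgCl data: mol Cl per gram of compound = (0.8446 ÷ 143.318) ÷ 0.3741 = 0.015753 mol/g, so in the 1.339 g combustion sample mol Cl = 0.021093 mol
mass O = 1.339 − (0.37991 + 0.042525 + 0.74776) = 0.16881 g → mol O = 0.16881 ÷ 15.999 = 0.010552 mol
Divide by the smallest (0.010552 mol): C 2.998, H 3.998, Cl 1.999, O 1.000

C3H4Cl2O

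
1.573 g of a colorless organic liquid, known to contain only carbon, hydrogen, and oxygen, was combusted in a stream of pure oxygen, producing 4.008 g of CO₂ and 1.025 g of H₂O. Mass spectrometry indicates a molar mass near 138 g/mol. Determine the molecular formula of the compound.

C8H10O2

mol C = 4.008 g CO₂ ÷ 44.009 g/mol = 0.091072 mol
mol H = 2 × 1.025 g H₂O ÷ 18.015 g/mol = 0.11379 mol
mass O = 1.573 − (1.0939 + 0.11470) = 0.36443 g → mol O = 0.36443 ÷ 15.999 = 0.022778 mol
Divide by the smallest (0.022778 mol): C 3.998, H 4.996, O 1.000
Empirical formula: C4H5O
Empirical-formula mass = 69.08 g/mol; 138 ÷ 69.08 ≈ 2, so the molecular formula is C8H10O2.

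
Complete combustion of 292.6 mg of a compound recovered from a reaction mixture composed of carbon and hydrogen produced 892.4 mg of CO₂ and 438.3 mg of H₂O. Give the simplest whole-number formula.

C5H12

mol C = 0.8924 g CO₂ ÷ 44.009 g/mol = 0.020278 mol
mol H = 2 × 0.4383 g H₂O ÷ 18.015 g/mol = 0.048659 mol
Divide by the smallest (0.020278 mol): C 1.000, H 2.400
Multiplying each by 5 gives whole numbers: C 5.00, H 12.00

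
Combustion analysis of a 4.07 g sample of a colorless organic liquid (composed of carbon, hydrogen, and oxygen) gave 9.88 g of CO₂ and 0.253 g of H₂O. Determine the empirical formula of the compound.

C8HO3

mol C = 9.88 g CO₂ ÷ 44.009 g/mol = 0.2245 mol
mol H = 2 × 0.253 g H₂O ÷ 18.015 g/mol = 0.02809 mol
mass O = 4.07 − (2.696 + 0.02831) = 1.345 g → mol O = 1.345 ÷ 15.999 = 0.08408 mol
Divide by the smallest (0.02809 mol): C 7.993, H 1.000, O 2.994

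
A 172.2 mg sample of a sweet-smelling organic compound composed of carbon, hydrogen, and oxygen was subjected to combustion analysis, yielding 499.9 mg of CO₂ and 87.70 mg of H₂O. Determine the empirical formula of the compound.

mol C = 0.4999 g CO₂ ÷ 44.009 g/mol = 0.011359 mol
mol H = 2 × 0.08770 g H₂O ÷ 18.015 g/mol = 0.0097363 mol
mass O = 0.1722 − (0.13643 + 0.0098142) = 0.025952 g → mol O = 0.025952 ÷ 15.999 = 0.0016221 mol
Divide by the smallest (0.0016221 mol): C 7.003, H 6.002, O 1.000

C7H6O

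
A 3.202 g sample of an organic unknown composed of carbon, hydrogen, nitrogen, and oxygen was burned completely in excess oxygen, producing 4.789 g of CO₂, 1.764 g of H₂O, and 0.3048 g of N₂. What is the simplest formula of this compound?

C5H9NO4

mol C = 4.789 g CO₂ ÷ 44.009 g/mol = 0.10882 mol
mol H = 2 × 1.764 g H₂O ÷ 18.015 g/mol = 0.19584 mol
mol N = 2 × 0.3048 g N₂ ÷ 28.014 g/mol = 0.021761 mol
mass O = 3.202 − (1.3070 + 0.19740 + 0.30480) = 1.3928 g → mol O = 1.3928 ÷ 15.999 = 0.087054 mol
Divide by the smallest (0.021761 mol): C 5.001, H 9.000, N 1.000, O 4.001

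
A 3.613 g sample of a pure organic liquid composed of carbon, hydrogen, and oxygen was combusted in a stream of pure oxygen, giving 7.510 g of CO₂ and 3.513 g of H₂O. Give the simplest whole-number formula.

C7H16O3

mol C = 7.510 g CO₂ ÷ 44.009 g/mol = 0.17065 mol
mol H = 2 × 3.513 g H₂O ÷ 18.015 g/mol = 0.39001 mol
mass O = 3.613 − (2.0496 + 0.39313) = 1.1702 g → mol O = 1.1702 ÷ 15.999 = 0.073144 mol
Divide by the smallest (0.073144 mol): C 2.333, H 5.332, O 1.000
Multiplying each by 3 gives whole numbers: C 7.00, H 16.00, O 3.00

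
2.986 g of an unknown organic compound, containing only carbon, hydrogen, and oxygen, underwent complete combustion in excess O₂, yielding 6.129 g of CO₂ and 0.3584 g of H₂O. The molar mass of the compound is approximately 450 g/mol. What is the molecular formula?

mol C = 6.129 g CO₂ ÷ 44.009 g/mol = 0.13927 mol
mol H = 2 × 0.3584 g H₂O ÷ 18.015 g/mol = 0.039789 mol
mass O = 2.986 − (1.6727 + 0.040107) = 1.2732 g → mol O = 1.2732 ÷ 15.999 = 0.079577 mol
Divide by the smallest (0.039789 mol): C 3.500, H 1.000, O 2.000
Multiplying each by 2 gives whole numbers: C 7.00, H 2.00, O 4.00
Empirical formula: C7H2O4
Empirical-formula mass = 150.09 g/mol; 450 ÷ 150.09 ≈ 3, so the molecular formula is C21H6O12.

C21H6O12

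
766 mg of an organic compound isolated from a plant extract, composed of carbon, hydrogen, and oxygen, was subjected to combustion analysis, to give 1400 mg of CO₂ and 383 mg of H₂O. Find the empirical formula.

C3H4O2

mol C = 1.40 g CO₂ ÷ 44.009 g/mol = 0.03181 mol
mol H = 2 × 0.383 g H₂O ÷ 18.015 g/mol = 0.04252 mol
mass O = 0.766 − (0.3821 + 0.04286) = 0.3410 g → mol O = 0.3410 ÷ 15.999 = 0.02132 mol
Divide by the smallest (0.02132 mol): C 1.492, H 1.995, O 1.000
Multiplying each by 2 gives whole numbers: C 2.98, H 3.99, O 2.00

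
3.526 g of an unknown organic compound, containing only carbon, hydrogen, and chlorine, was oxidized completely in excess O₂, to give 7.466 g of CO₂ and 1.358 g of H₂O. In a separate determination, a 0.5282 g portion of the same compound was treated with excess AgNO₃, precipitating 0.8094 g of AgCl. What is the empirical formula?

mol C = 7.466 g CO₂ ÷ 44.009 g/mol = 0.16965 mol
mol H = 2 × 1.358 g H₂O ÷ 18.015 g/mol = 0.15076 mol
From the AgCl data: mol Cl per gram of compound = (0.8094 ÷ 143.318) ÷ 0.5282 = 0.010692 mol/g, so in the 3.526 g combustion sample mol Cl = 0.037700 mol
Divide by the smallest (0.037700 mol): C 4.500, H 3.999, Cl 1.000
Multiplying each by 2 gives whole numbers: C 9.00, H 8.00, Cl 2.00

C9H8Cl2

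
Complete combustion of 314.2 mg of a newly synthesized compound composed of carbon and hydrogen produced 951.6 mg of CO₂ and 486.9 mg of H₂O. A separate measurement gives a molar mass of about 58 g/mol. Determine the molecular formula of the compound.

C4H10

mol C = 0.9516 g CO₂ ÷ 44.009 g/mol = 0.021623 mol
mol H = 2 × 0.4869 g H₂O ÷ 18.015 g/mol = 0.054055 mol
Divide by the smallest (0.021623 mol): C 1.000, H 2.500
Multiplying each by 2 gives whole numbers: C 2.00, H 5.00
Empirical formula: C2H5
Empirical-formula mass = 29.06 g/mol; 58 ÷ 29.06 ≈ 2, so the molecular formula is C4H10.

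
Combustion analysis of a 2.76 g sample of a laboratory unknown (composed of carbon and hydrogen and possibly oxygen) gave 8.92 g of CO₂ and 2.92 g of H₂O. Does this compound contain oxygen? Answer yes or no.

mol C = 8.92 g CO₂ ÷ 44.009 g/mol = 0.2027 mol
mol H = 2 × 2.92 g H₂O ÷ 18.015 g/mol = 0.3242 mol
C and H together account for 2.761 g — essentially the entire 2.76 g sample — so the compound contains no oxygen.

no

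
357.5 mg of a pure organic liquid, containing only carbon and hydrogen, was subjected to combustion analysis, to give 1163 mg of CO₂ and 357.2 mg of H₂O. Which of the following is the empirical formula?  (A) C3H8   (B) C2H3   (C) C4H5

mol C = 1.163 g CO₂ ÷ 44.009 g/mol = 0.026426 mol
mol H = 2 × 0.3572 g H₂O ÷ 18.015 g/mol = 0.039656 mol
Divide by the smallest (0.026426 mol): C 1.000, H 1.501
Multiplying each by 2 gives whole numbers: C 2.00, H 3.00

(B) C2H3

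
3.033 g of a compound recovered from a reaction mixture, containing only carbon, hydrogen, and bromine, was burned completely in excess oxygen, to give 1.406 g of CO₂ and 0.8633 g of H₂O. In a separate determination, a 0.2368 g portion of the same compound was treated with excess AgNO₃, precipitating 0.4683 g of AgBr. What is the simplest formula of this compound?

CH3Br

mol C = 1.406 g CO₂ ÷ 44.009 g/mol = 0.031948 mol
mol H = 2 × 0.8633 g H₂O ÷ 18.015 g/mol = 0.095842 mol
From the AgBr data: mol Br per gram of compound = (0.4683 ÷ 187.772) ÷ 0.2368 = 0.010532 mol/g, so in the 3.033 g combustion sample mol Br = 0.031944 mol
Divide by the smallest (0.031944 mol): C 1.000, H 3.000, Br 1.000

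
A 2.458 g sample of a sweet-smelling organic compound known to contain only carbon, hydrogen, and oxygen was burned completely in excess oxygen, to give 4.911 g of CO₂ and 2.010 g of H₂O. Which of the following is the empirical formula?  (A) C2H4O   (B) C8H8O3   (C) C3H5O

(A) C2H4O

mol C = 4.911 g CO₂ ÷ 44.009 g/mol = 0.11159 mol
mol H = 2 × 2.010 g H₂O ÷ 18.015 g/mol = 0.22315 mol
mass O = 2.458 − (1.3403 + 0.22493) = 0.89275 g → mol O = 0.89275 ÷ 15.999 = 0.055800 mol
Divide by the smallest (0.055800 mol): C 2.000, H 3.999, O 1.000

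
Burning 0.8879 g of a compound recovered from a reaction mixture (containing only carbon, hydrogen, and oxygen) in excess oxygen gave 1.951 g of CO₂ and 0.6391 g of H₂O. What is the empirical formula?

mol C = 1.951 g CO₂ ÷ 44.009 g/mol = 0.044332 mol
mol H = 2 × 0.6391 g H₂O ÷ 18.015 g/mol = 0.070952 mol
mass O = 0.8879 − (0.53247 + 0.071520) = 0.28391 g → mol O = 0.28391 ÷ 15.999 = 0.017746 mol
Divide by the smallest (0.017746 mol): C 2.498, H 3.998, O 1.000
Multiplying each by 2 gives whole numbers: C 5.00, H 8.00, O 2.00

C5H8O2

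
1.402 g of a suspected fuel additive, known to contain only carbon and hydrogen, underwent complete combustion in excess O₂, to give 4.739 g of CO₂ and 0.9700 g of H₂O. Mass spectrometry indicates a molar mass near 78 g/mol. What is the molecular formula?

mol C = 4.739 g CO₂ ÷ 44.009 g/mol = 0.10768 mol
mol H = 2 × 0.9700 g H₂O ÷ 18.015 g/mol = 0.10769 mol
Divide by the smallest (0.10768 mol): C 1.000, H 1.000
Empirical formula: CH
Empirical-formula mass = 13.02 g/mol; 78 ÷ 13.02 ≈ 6, so the molecular formula is C6H6.

C6H6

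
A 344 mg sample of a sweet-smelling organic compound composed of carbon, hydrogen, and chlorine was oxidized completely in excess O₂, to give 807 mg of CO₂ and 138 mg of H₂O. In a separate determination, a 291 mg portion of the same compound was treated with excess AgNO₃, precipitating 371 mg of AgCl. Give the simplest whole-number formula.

C6H5Cl

mol C = 0.807 g CO₂ ÷ 44.009 g/mol = 0.01834 mol
mol H = 2 × 0.138 g H₂O ÷ 18.015 g/mol = 0.01532 mol
From the AgCl data: mol Cl per gram of compound = (0.371 ÷ 143.318) ÷ 0.291 = 0.008896 mol/g, so in the 0.344 g combustion sample mol Cl = 0.003060 mol
Divide by the smallest (0.003060 mol): C 5.992, H 5.007, Cl 1.000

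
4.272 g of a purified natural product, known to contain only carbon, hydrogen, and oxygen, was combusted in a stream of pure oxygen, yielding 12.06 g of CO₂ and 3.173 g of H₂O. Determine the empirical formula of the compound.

mol C = 12.06 g CO₂ ÷ 44.009 g/mol = 0.27403 mol
mol H = 2 × 3.173 g H₂O ÷ 18.015 g/mol = 0.35226 mol
mass O = 4.272 − (3.2914 + 0.35508) = 0.62549 g → mol O = 0.62549 ÷ 15.999 = 0.039095 mol
Divide by the smallest (0.039095 mol): C 7.009, H 9.010, O 1.000

C7H9O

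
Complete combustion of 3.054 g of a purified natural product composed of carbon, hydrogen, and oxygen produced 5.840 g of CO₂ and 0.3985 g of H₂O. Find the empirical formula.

mol C = 5.840 g CO₂ ÷ 44.009 g/mol = 0.13270 mol
mol H = 2 × 0.3985 g H₂O ÷ 18.015 g/mol = 0.044241 mol
mass O = 3.054 − (1.5939 + 0.044595) = 1.4155 g → mol O = 1.4155 ÷ 15.999 = 0.088477 mol
Divide by the smallest (0.044241 mol): C 2.999, H 1.000, O 2.000

C3HO2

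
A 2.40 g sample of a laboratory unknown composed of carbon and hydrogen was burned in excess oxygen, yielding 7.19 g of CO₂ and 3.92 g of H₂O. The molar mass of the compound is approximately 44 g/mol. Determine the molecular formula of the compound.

C3H8

mol C = 7.19 g CO₂ ÷ 44.009 g/mol = 0.1634 mol
mol H = 2 × 3.92 g H₂O ÷ 18.015 g/mol = 0.4352 mol
Divide by the smallest (0.1634 mol): C 1.000, H 2.664
Multiplying each by 3 gives whole numbers: C 3.00, H 7.99
Empirical formula: C3H8
Empirical-formula mass = 44.10 g/mol; 44 ÷ 44.10 ≈ 1, so the molecular formula is C3H8.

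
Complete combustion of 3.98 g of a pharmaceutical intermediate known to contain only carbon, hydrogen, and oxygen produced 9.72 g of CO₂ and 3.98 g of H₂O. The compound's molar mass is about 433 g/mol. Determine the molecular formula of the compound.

mol C = 9.72 g CO₂ ÷ 44.009 g/mol = 0.2209 mol
mol H = 2 × 3.98 g H₂O ÷ 18.015 g/mol = 0.4419 mol
mass O = 3.98 − (2.653 + 0.4454) = 0.8818 g → mol O = 0.8818 ÷ 15.999 = 0.05512 mol
Divide by the smallest (0.05512 mol): C 4.007, H 8.017, O 1.000
Empirical formula: C4H8O
Empirical-formula mass = 72.11 g/mol; 433 ÷ 72.11 ≈ 6, so the molecular formula is C24H48O6.

C24H48O6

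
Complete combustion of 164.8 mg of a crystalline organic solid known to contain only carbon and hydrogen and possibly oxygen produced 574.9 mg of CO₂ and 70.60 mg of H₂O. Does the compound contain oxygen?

no

mol C = 0.5749 g CO₂ ÷ 44.009 g/mol = 0.013063 mol
mol H = 2 × 0.07060 g H₂O ÷ 18.015 g/mol = 0.0078379 mol
C and H together account for 0.16480 g — essentially the entire 0.1648 g sample — so the compound contains no oxygen.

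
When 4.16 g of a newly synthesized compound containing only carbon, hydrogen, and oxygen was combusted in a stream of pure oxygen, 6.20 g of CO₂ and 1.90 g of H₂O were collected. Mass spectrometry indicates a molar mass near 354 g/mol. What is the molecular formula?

mol C = 6.20 g CO₂ ÷ 44.009 g/mol = 0.1409 mol
mol H = 2 × 1.90 g H₂O ÷ 18.015 g/mol = 0.2109 mol
mass O = 4.16 − (1.692 + 0.2126) = 2.255 g → mol O = 2.255 ÷ 15.999 = 0.1410 mol
Divide by the smallest (0.1409 mol): C 1.000, H 1.497, O 1.001
Multiplying each by 2 gives whole numbers: C 2.00, H 2.99, O 2.00
Empirical formula: C2H3O2
Empirical-formula mass = 59.04 g/mol; 354 ÷ 59.04 ≈ 6, so the molecular formula is C12H18O12.

C12H18O12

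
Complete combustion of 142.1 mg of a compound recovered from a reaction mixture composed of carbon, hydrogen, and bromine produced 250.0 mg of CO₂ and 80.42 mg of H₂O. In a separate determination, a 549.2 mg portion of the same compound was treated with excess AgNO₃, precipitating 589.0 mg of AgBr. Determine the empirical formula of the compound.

C7H11Br

mol C = 0.2500 g CO₂ ÷ 44.009 g/mol = 0.0056807 mol
mol H = 2 × 0.08042 g H₂O ÷ 18.015 g/mol = 0.0089281 mol
From the AgBr data: mol Br per gram of compound = (0.5890 ÷ 187.772) ÷ 0.5492 = 0.0057115 mol/g, so in the 0.1421 g combustion sample mol Br = 0.00081161 mol
Divide by the smallest (0.00081161 mol): C 6.999, H 11.000, Br 1.000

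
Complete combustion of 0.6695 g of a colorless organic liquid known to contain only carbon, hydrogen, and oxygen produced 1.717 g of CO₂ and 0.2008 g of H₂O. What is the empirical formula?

C7H4O2

mol C = 1.717 g CO₂ ÷ 44.009 g/mol = 0.039015 mol
mol H = 2 × 0.2008 g H₂O ÷ 18.015 g/mol = 0.022293 mol
mass O = 0.6695 − (0.46861 + 0.022471) = 0.17842 g → mol O = 0.17842 ÷ 15.999 = 0.011152 mol
Divide by the smallest (0.011152 mol): C 3.498, H 1.999, O 1.000
Multiplying each by 2 gives whole numbers: C 7.00, H 4.00, O 2.00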